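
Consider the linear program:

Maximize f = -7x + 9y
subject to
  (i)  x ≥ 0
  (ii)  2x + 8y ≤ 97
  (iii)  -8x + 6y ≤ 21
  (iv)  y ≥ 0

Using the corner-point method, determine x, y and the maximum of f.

x = 207/38, y = 409/38, maximum f = 1116/19

Vertices and f = -7x + 9y:
  (0, 7/2) → f = 63/2
  (0, 0) → f = 0
  (207/38, 409/38) → f = 1116/19
  (97/2, 0) → f = -679/2

The binding constraints are 2x + 8y = 97 and -8x + 6y = 21.
Solving simultaneously gives x = 207/38, y = 409/38.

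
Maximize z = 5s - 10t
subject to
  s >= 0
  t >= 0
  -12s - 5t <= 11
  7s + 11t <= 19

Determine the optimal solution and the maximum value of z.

s = 19/7, t = 0, maximum z = 95/7

Feasible corners and z = 5s - 10t:
  (0, 0) → z = 0
  (0, 19/11) → z = -190/11
  (19/7, 0) → z = 95/7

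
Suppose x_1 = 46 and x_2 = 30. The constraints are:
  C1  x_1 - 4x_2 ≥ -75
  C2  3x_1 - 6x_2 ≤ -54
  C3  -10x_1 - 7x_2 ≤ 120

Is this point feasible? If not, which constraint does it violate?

Constraint C2: 3x_1 - 6x_2 = -42, which is not ≤ -54. All other constraints are satisfied.

not feasible — violates C2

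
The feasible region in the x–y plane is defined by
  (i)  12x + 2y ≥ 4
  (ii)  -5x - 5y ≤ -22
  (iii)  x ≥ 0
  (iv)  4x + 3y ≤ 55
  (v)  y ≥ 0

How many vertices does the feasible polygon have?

4

Intersecting each pair of boundary lines and keeping only the points that satisfy every inequality leaves:
  (0, 22/5)
  (22/5, 0)
  (0, 55/3)
  (55/4, 0)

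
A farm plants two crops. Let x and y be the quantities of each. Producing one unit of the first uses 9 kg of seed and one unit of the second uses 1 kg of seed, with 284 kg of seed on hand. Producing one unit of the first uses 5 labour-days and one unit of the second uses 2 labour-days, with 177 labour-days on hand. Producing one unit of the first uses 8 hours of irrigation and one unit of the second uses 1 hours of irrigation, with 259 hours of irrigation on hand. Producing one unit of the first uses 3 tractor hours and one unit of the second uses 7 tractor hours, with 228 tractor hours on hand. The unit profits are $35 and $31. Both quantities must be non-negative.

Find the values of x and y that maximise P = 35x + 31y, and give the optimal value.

x = 27, y = 21, maximum P = 1596

Feasible corners and P = 35x + 31y:
  (0, 0) → P = 0
  (0, 228/7) → P = 7068/7
  (284/9, 0) → P = 9940/9
  (391/13, 173/13) → P = 19048/13
  (27, 21) → P = 1596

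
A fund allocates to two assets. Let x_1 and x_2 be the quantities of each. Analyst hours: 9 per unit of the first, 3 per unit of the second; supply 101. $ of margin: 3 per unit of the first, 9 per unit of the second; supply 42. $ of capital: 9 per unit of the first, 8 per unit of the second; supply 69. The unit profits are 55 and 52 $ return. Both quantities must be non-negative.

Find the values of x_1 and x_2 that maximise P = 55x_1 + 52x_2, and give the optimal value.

x_1 = 5, x_2 = 3, maximum P = 431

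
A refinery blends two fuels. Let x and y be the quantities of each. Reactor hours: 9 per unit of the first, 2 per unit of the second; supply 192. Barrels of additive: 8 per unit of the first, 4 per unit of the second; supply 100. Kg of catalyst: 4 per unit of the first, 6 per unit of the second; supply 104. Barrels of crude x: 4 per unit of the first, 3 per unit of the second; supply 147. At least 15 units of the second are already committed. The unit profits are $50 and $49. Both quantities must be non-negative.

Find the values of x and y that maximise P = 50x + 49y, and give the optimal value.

The binding constraints are 4x + 6y = 104 and y = 15.
Solving simultaneously gives x = 7/2, y = 15.

x = 7/2, y = 15, maximum P = 910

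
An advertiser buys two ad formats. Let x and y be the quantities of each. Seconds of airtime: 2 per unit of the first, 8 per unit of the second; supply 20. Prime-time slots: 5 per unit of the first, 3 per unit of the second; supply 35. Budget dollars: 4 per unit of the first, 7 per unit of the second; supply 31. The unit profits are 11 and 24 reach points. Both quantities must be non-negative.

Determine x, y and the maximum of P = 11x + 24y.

Feasible corners and P = 11x + 24y:
  (0, 0) → P = 0
  (0, 5/2) → P = 60
  (7, 0) → P = 77
  (6, 1) → P = 90
  (152/23, 15/23) → P = 2032/23

The optimum lies where 2x + 8y = 20 and 4x + 7y = 31.
Solving simultaneously gives x = 6, y = 1.

x = 6, y = 1, maximum P = 90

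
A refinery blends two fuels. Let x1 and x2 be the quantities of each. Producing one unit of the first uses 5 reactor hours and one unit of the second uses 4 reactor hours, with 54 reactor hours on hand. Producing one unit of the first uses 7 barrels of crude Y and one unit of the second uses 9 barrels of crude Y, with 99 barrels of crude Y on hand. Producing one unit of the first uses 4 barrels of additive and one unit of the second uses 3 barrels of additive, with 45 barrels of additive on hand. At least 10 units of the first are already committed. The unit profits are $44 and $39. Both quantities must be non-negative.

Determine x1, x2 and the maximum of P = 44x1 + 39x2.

x1 = 10, x2 = 1, maximum P = 479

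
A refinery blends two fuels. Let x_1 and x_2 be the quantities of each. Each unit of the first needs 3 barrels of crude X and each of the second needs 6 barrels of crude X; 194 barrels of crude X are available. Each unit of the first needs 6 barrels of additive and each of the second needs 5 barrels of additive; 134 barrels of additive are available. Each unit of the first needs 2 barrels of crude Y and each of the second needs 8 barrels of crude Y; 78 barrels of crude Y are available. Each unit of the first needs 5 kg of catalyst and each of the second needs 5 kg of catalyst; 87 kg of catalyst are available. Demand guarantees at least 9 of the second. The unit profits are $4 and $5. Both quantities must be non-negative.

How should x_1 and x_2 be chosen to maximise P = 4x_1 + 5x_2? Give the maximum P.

Vertices and P = 4x_1 + 5x_2:
  (0, 39/4) → P = 195/4
  (0, 9) → P = 45
  (3, 9) → P = 57

x_1 = 3, x_2 = 9, maximum P = 57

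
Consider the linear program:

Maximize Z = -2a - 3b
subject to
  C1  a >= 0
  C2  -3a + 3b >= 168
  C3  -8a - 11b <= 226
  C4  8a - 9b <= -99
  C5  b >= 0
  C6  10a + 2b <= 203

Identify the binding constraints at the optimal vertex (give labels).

C1 and C2

Extreme points and Z = -2a - 3b:
  (0, 56) → Z = -168
  (0, 203/2) → Z = -609/2
  (91/12, 763/12) → Z = -2471/12

The maximum is at (0, 56). Substituting into each constraint, equality holds for C1 and C2; the remaining constraints have slack.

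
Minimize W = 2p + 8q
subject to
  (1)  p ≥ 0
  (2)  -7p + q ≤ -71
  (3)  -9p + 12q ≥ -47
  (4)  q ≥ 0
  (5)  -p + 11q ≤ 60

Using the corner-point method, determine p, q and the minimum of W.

p = 161/15, q = 62/15, minimum W = 818/15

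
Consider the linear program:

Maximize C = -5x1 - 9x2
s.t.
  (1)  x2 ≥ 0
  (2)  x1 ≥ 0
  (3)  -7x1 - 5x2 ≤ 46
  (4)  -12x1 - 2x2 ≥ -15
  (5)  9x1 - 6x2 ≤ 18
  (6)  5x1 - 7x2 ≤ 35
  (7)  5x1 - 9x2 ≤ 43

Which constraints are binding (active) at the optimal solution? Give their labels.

(1) and (2)

Feasible corners and C = -5x1 - 9x2:
  (0, 0) → C = 0
  (5/4, 0) → C = -25/4
  (0, 15/2) → C = -135/2

The maximum is at (0, 0). Substituting into each constraint, equality holds for (1) and (2); the remaining constraints have slack.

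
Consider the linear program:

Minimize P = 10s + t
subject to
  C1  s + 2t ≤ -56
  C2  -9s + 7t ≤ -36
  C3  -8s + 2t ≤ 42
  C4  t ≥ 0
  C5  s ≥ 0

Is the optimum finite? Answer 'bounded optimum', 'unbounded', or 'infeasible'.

infeasible

The boundaries s + 2t = -56 and s = 0 meet at (0, -28), but that point violates t ≥ 0. Every candidate vertex is excluded by some other constraint, so the feasible region is empty.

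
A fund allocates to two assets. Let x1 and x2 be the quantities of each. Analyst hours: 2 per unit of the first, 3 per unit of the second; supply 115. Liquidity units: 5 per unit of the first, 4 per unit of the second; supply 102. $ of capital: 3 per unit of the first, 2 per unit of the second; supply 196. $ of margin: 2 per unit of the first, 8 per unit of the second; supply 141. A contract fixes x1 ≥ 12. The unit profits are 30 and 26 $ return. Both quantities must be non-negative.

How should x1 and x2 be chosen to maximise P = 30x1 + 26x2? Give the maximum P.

x1 = 12, x2 = 21/2, maximum P = 633

Feasible corners and P = 30x1 + 26x2:
  (102/5, 0) → P = 612
  (12, 0) → P = 360
  (12, 21/2) → P = 633

The optimum lies where 5x1 + 4x2 = 102 and x1 = 12.
Solving simultaneously gives x1 = 12, x2 = 21/2.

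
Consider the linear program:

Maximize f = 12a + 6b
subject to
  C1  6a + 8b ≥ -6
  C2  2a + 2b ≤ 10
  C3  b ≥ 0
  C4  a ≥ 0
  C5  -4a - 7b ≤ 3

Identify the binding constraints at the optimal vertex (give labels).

C2 and C3

Corner points and f = 12a + 6b:
  (5, 0) → f = 60
  (0, 5) → f = 30
  (0, 0) → f = 0

The maximum is at (5, 0). Substituting into each constraint, equality holds for C2 and C3; the remaining constraints have slack.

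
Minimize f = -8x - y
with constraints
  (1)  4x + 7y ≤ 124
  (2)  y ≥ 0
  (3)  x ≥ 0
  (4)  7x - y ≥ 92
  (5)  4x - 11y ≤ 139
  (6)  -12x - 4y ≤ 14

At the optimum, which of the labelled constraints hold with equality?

Extreme points and f = -8x - y:
  (31, 0) → f = -248
  (768/53, 500/53) → f = -6644/53
  (92/7, 0) → f = -736/7

The minimum is at (31, 0). Substituting into each constraint, equality holds for (1) and (2); the remaining constraints have slack.

(1) and (2)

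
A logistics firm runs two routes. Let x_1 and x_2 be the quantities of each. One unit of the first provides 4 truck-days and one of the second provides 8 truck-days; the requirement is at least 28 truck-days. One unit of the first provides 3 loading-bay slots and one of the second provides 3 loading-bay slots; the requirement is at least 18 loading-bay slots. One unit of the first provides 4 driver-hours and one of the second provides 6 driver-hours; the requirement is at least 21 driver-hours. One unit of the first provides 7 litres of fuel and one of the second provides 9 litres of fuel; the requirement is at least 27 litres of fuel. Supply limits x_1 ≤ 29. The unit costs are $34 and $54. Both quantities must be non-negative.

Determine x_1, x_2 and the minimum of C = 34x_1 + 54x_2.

x_1 = 5, x_2 = 1, minimum C = 224

Corner points and C = 34x_1 + 54x_2:
  (0, 6) → C = 324
  (7, 0) → C = 238
  (29, 0) → C = 986
  (5, 1) → C = 224
The feasible region is unbounded (it extends along (0, 1)), but C strictly increases along every unbounded feasible direction, so there is no improving ray and the minimum is attained at a vertex.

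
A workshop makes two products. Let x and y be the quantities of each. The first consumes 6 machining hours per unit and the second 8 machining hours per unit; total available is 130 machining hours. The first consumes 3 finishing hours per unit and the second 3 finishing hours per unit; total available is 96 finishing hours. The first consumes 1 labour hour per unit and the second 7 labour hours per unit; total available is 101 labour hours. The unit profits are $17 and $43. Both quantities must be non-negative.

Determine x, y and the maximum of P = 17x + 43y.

x = 3, y = 14, maximum P = 653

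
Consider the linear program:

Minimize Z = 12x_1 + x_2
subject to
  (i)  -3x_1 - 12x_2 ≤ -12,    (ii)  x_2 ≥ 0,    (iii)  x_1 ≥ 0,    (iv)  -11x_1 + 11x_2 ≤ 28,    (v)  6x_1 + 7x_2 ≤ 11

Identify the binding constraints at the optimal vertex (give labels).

(i) and (iii)

Corner points and Z = 12x_1 + x_2:
  (0, 1) → Z = 1
  (16/17, 13/17) → Z = 205/17
  (0, 11/7) → Z = 11/7

The minimum is at (0, 1). Substituting into each constraint, equality holds for (i) and (iii); the remaining constraints have slack.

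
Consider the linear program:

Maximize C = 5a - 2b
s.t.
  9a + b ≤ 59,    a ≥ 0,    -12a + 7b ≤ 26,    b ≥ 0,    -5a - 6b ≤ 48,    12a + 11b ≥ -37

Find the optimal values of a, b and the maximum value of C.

a = 59/9, b = 0, maximum C = 295/9

The optimum lies where 9a + b = 59 and b = 0.
Solving simultaneously gives a = 59/9, b = 0.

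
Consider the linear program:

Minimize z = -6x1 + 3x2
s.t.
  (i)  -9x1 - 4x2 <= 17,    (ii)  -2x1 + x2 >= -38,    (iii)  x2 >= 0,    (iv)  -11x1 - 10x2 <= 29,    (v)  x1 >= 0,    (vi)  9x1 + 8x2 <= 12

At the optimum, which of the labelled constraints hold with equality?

(iii) and (vi)

Feasible corners and z = -6x1 + 3x2:
  (0, 0) → z = 0
  (4/3, 0) → z = -8
  (0, 3/2) → z = 9/2

The minimum is at (4/3, 0). Substituting into each constraint, equality holds for (iii) and (vi); the remaining constraints have slack.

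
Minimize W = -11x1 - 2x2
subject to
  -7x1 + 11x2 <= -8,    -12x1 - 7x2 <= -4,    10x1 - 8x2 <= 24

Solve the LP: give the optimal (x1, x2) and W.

x1 = 100/27, x2 = 44/27, minimum W = -44

Extreme points and W = -11x1 - 2x2:
  (100/181, -68/181) → W = -964/181
  (100/27, 44/27) → W = -44
  (100/83, -124/83) → W = -852/83

The binding constraints are -7x1 + 11x2 = -8 and 10x1 - 8x2 = 24.
Solving simultaneously gives x1 = 100/27, x2 = 44/27.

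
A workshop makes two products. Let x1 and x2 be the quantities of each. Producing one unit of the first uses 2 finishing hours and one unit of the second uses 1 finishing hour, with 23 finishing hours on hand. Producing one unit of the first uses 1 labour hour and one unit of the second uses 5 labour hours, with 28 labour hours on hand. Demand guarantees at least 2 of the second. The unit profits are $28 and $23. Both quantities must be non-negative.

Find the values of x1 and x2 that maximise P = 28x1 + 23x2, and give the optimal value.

x1 = 29/3, x2 = 11/3, maximum P = 355

Feasible corners and P = 28x1 + 23x2:
  (0, 28/5) → P = 644/5
  (0, 2) → P = 46
  (29/3, 11/3) → P = 355
  (21/2, 2) → P = 340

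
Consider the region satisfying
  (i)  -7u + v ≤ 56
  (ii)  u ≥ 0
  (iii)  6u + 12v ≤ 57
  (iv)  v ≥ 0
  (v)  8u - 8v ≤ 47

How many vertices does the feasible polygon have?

Pairwise boundary intersections that survive every other constraint:
  (0, 19/4)
  (0, 0)
  (85/12, 29/24)
  (47/8, 0)

4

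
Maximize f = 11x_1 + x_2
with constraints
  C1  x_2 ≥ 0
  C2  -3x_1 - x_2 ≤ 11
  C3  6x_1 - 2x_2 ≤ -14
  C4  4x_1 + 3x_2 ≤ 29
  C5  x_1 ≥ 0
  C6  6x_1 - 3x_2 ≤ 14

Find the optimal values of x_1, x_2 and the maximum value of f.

x_1 = 8/13, x_2 = 115/13, maximum f = 203/13

Vertices and f = 11x_1 + x_2:
  (8/13, 115/13) → f = 203/13
  (0, 7) → f = 7
  (0, 29/3) → f = 29/3

At the optimal vertex, 6x_1 - 2x_2 = -14 and 4x_1 + 3x_2 = 29.
Solving simultaneously gives x_1 = 8/13, x_2 = 115/13.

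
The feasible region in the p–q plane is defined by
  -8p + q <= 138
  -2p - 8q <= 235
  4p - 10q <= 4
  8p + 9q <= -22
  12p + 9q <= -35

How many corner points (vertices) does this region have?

4

Intersecting each pair of boundary lines and keeping only the points that satisfy every inequality leaves:
  (-346/19, -146/19)
  (-79/5, 58/5)
  (-157/78, -47/39)
  (-13/4, 4/9)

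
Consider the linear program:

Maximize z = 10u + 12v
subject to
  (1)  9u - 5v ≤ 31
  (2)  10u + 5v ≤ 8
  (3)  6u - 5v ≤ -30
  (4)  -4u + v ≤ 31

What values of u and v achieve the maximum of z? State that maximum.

u = -49/10, v = 57/5, maximum z = 439/5

Feasible corners and z = 10u + 12v:
  (-11/8, 87/20) → z = 769/20
  (-49/10, 57/5) → z = 439/5
  (-125/14, -33/7) → z = -1021/7

The optimum lies where 10u + 5v = 8 and -4u + v = 31.
Solving simultaneously gives u = -49/10, v = 57/5.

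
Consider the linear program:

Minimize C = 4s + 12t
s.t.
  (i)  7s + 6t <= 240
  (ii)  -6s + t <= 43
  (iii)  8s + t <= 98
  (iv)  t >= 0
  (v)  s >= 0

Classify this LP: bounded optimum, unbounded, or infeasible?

Feasible corners and C = 4s + 12t:
  (348/41, 1234/41) → C = 16200/41
  (0, 40) → C = 480
  (49/4, 0) → C = 49
  (0, 0) → C = 0
The feasible region has finitely many vertices and no improving ray; the minimum is 0 at (0, 0).

bounded optimum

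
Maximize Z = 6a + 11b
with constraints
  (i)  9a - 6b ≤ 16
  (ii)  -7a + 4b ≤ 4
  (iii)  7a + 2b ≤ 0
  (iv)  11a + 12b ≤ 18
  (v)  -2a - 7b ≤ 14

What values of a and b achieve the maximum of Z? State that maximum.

a = -4/21, b = 2/3, maximum Z = 130/21

Vertices and Z = 6a + 11b:
  (8/15, -28/15) → Z = -52/3
  (28/75, -158/75) → Z = -314/15
  (-4/21, 2/3) → Z = 130/21
  (-28/19, -30/19) → Z = -498/19

At the optimal vertex, -7a + 4b = 4 and 7a + 2b = 0.
Solving simultaneously gives a = -4/21, b = 2/3.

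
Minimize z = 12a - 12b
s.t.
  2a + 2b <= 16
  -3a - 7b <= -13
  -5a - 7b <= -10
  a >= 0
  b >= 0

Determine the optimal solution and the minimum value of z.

Vertices and z = 12a - 12b:
  (0, 8) → z = -96
  (8, 0) → z = 96
  (0, 13/7) → z = -156/7
  (13/3, 0) → z = 52

The optimum lies where 2a + 2b = 16 and a = 0.
Solving simultaneously gives a = 0, b = 8.

a = 0, b = 8, minimum z = -96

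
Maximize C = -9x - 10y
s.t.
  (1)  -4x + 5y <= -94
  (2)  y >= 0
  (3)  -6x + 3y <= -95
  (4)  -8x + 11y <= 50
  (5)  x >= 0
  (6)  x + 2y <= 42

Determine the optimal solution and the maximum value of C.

x = 47/2, y = 0, maximum C = -423/2

Vertices and C = -9x - 10y:
  (47/2, 0) → C = -423/2
  (398/13, 74/13) → C = -4322/13
  (42, 0) → C = -378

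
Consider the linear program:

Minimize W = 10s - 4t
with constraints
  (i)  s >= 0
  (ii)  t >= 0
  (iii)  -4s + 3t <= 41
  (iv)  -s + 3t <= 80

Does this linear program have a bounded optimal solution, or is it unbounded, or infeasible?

Extreme points and W = 10s - 4t:
  (0, 0) → W = 0
  (0, 41/3) → W = -164/3
  (13, 31) → W = 6
The feasible region has finitely many vertices and no improving ray; the minimum is -164/3 at (0, 41/3).

bounded optimum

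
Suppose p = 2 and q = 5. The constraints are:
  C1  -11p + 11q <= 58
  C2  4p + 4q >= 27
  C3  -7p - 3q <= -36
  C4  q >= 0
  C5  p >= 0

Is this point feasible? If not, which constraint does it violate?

Constraint C3: -7p - 3q = -29, which is not ≤ -36. All other constraints are satisfied.

not feasible — violates C3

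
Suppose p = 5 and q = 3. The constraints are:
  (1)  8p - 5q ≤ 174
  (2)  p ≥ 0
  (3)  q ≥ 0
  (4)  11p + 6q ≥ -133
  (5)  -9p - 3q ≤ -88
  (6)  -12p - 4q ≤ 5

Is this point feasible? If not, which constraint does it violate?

Constraint (5): -9p - 3q = -54, which is not ≤ -88. All other constraints are satisfied.

not feasible — violates (5)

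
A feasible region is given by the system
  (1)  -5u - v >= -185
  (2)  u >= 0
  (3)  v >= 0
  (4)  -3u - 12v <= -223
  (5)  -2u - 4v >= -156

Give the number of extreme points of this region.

4

The feasible vertices (each the meet of two boundaries and inside every other half-plane) are:
  (1997/57, 560/57)
  (292/9, 205/9)
  (0, 223/12)
  (0, 39)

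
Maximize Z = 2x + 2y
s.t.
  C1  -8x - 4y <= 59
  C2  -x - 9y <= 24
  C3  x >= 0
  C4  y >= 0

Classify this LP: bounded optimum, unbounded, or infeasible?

unbounded

From the feasible point (0, 0), moving in the direction (0, 1) keeps every constraint satisfied while Z increases without bound.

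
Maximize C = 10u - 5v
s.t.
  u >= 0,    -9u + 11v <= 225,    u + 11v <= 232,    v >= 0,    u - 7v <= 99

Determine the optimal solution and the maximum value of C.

Extreme points and C = 10u - 5v:
  (0, 225/11) → C = -1125/11
  (0, 0) → C = 0
  (7/10, 2313/110) → C = -2159/22
  (2713/18, 133/18) → C = 26465/18
  (99, 0) → C = 990

u = 2713/18, v = 133/18, maximum C = 26465/18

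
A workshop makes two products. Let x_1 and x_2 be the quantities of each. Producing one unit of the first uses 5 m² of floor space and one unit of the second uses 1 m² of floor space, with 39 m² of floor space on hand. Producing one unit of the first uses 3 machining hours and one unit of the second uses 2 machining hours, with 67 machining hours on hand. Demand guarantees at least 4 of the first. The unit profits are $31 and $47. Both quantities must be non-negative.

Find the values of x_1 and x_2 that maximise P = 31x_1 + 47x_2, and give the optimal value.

x_1 = 4, x_2 = 19, maximum P = 1017

Corner points and P = 31x_1 + 47x_2:
  (39/5, 0) → P = 1209/5
  (4, 0) → P = 124
  (4, 19) → P = 1017

The binding constraints are 5x_1 + x_2 = 39 and x_1 = 4.
Solving simultaneously gives x_1 = 4, x_2 = 19.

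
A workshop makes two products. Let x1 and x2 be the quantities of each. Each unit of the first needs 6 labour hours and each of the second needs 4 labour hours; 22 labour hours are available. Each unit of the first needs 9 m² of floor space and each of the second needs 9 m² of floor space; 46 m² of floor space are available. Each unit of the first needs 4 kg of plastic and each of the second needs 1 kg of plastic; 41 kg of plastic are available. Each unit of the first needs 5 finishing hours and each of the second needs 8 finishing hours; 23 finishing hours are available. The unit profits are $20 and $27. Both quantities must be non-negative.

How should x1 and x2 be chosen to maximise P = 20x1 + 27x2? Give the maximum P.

x1 = 3, x2 = 1, maximum P = 87

Feasible corners and P = 20x1 + 27x2:
  (0, 0) → P = 0
  (0, 23/8) → P = 621/8
  (11/3, 0) → P = 220/3
  (3, 1) → P = 87

The binding constraints are 6x1 + 4x2 = 22 and 5x1 + 8x2 = 23.
Solving simultaneously gives x1 = 3, x2 = 1.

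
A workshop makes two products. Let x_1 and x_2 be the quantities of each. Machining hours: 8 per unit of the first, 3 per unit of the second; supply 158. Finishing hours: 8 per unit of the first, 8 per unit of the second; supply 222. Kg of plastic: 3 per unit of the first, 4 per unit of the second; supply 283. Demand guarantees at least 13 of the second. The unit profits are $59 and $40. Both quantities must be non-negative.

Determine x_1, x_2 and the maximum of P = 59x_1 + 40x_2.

Extreme points and P = 59x_1 + 40x_2:
  (0, 111/4) → P = 1110
  (0, 13) → P = 520
  (59/4, 13) → P = 5561/4

x_1 = 59/4, x_2 = 13, maximum P = 5561/4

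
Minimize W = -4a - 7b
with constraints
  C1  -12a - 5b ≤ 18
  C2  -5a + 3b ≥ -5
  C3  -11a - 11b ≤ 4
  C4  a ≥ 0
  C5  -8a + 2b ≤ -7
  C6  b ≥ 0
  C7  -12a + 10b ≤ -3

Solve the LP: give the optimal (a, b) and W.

a = 41/14, b = 45/14, minimum W = -479/14

Feasible corners and W = -4a - 7b:
  (1, 0) → W = -4
  (41/14, 45/14) → W = -479/14
  (7/8, 0) → W = -7/2
  (8/7, 15/14) → W = -169/14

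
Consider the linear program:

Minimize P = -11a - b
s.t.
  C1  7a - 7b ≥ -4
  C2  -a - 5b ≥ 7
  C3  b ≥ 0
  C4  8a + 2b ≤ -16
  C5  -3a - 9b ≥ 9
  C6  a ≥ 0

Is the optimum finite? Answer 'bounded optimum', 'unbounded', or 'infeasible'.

The boundaries 8a + 2b = -16 and a = 0 meet at (0, -8), but that point violates b ≥ 0. Every candidate vertex is excluded by some other constraint, so the feasible region is empty.

infeasible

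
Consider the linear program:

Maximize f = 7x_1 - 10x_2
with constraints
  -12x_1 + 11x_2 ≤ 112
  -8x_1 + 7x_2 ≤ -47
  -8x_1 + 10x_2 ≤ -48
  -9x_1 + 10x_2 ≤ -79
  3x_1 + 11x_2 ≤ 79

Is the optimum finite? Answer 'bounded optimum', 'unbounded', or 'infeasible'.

From the feasible point (-83/17, -209/17), moving in the direction (11, -3) keeps every constraint satisfied while f increases without bound.

unbounded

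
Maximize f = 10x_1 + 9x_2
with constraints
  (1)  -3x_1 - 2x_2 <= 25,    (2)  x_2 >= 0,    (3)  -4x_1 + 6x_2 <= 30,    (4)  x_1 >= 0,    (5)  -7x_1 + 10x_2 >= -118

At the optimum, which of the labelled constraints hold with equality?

Corner points and f = 10x_1 + 9x_2:
  (0, 0) → f = 0
  (118/7, 0) → f = 1180/7
  (0, 5) → f = 45
  (504, 341) → f = 8109

The maximum is at (504, 341). Substituting into each constraint, equality holds for (3) and (5); the remaining constraints have slack.

(3) and (5)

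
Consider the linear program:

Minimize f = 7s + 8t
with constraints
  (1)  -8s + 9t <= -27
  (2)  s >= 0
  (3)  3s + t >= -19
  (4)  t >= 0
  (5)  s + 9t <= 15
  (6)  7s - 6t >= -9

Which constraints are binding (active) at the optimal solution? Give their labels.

Extreme points and f = 7s + 8t:
  (27/8, 0) → f = 189/8
  (14/3, 31/27) → f = 1130/27
  (15, 0) → f = 105

The minimum is at (27/8, 0). Substituting into each constraint, equality holds for (1) and (4); the remaining constraints have slack.

(1) and (4)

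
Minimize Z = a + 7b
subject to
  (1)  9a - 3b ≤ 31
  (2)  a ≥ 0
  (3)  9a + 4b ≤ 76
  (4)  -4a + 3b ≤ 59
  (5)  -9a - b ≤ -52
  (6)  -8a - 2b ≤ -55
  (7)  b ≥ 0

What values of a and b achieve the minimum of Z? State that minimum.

a = 227/42, b = 247/42, minimum Z = 326/7

Feasible corners and Z = a + 7b:
  (352/63, 45/7) → Z = 3187/63
  (227/42, 247/42) → Z = 326/7
  (44/9, 8) → Z = 548/9
  (49/10, 79/10) → Z = 301/5

At the optimal vertex, 9a - 3b = 31 and -8a - 2b = -55.
Solving simultaneously gives a = 227/42, b = 247/42.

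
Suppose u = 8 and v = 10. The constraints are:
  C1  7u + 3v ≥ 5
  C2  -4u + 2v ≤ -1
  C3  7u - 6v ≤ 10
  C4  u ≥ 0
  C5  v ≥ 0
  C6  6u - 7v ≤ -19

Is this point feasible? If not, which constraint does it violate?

C1: 86 ≥ 5 ✓
C2: -12 ≤ -1 ✓
C3: -4 ≤ 10 ✓
C4: 8 ≥ 0 ✓
C5: 10 ≥ 0 ✓
C6: -22 ≤ -19 ✓

feasible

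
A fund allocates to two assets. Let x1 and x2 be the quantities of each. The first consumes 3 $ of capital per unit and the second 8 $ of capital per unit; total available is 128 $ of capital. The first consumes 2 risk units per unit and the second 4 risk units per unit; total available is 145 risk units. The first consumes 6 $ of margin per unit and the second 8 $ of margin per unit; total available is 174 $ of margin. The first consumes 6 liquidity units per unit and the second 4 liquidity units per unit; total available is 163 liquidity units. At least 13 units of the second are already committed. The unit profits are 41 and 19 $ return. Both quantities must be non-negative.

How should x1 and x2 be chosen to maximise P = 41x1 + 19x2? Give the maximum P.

x1 = 8, x2 = 13, maximum P = 575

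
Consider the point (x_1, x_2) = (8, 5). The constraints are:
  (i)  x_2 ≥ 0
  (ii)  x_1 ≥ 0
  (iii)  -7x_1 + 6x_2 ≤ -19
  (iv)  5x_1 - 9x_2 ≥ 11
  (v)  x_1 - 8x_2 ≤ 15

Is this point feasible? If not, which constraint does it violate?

not feasible — violates (iv)

Constraint (iv): 5x_1 - 9x_2 = -5, which is not ≥ 11. All other constraints are satisfied.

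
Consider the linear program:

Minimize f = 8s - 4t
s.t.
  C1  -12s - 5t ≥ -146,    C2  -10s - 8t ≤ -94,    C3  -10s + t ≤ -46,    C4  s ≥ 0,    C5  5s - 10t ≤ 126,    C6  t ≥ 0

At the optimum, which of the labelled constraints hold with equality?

Feasible corners and f = 8s - 4t:
  (188/31, 454/31) → f = -312/31
  (73/6, 0) → f = 292/3
  (77/15, 16/3) → f = 296/15
  (47/5, 0) → f = 376/5

The minimum is at (188/31, 454/31). Substituting into each constraint, equality holds for C1 and C3; the remaining constraints have slack.

C1 and C3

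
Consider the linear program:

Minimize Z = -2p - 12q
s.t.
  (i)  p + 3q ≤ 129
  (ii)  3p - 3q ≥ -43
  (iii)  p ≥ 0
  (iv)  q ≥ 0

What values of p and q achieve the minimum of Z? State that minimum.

p = 43/2, q = 215/6, minimum Z = -473

Feasible corners and Z = -2p - 12q:
  (43/2, 215/6) → Z = -473
  (129, 0) → Z = -258
  (0, 43/3) → Z = -172
  (0, 0) → Z = 0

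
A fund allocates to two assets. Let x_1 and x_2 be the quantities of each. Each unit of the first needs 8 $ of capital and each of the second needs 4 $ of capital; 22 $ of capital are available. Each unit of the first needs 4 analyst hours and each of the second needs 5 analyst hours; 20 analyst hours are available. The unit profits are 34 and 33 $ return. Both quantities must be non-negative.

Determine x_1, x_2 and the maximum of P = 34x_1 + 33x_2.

x_1 = 5/4, x_2 = 3, maximum P = 283/2

Feasible corners and P = 34x_1 + 33x_2:
  (0, 0) → P = 0
  (0, 4) → P = 132
  (11/4, 0) → P = 187/2
  (5/4, 3) → P = 283/2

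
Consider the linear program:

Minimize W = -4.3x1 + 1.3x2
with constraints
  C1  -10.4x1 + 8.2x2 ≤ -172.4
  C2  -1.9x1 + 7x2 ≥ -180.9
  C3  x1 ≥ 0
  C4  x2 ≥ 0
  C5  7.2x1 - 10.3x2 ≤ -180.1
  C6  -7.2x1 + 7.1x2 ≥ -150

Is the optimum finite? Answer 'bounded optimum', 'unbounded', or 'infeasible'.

unbounded

From the feasible point (162627/2404, 38929/601), moving in the direction (8.2, 10.4) keeps every constraint satisfied while W decreases without bound.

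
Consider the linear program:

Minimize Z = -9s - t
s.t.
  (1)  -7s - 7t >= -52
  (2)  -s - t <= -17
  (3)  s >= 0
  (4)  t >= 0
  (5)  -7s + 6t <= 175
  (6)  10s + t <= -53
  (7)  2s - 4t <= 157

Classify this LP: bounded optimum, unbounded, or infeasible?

infeasible

Constraints -7s - 7t ≥ -52 and -s - t ≤ -17 have parallel boundaries but demand opposite sides — no point can satisfy both, so the region is empty.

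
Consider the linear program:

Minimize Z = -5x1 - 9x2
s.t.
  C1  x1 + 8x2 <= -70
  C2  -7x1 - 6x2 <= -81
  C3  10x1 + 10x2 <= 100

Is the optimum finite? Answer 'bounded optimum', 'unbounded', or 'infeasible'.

bounded optimum

Vertices and Z = -5x1 - 9x2:
  (534/25, -571/50) → Z = -201/50
  (150/7, -80/7) → Z = -30/7
The feasible region has finitely many vertices and no improving ray; the minimum is -30/7 at (150/7, -80/7).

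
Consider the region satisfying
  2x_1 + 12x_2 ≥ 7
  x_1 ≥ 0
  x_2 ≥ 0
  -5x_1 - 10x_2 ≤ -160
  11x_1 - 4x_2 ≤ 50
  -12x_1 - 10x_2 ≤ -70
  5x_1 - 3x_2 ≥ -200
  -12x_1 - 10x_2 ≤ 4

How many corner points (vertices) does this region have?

4

Intersecting each pair of boundary lines and keeping only the points that satisfy every inequality leaves:
  (0, 16)
  (0, 200/3)
  (114/13, 151/13)
  (950/13, 2450/13)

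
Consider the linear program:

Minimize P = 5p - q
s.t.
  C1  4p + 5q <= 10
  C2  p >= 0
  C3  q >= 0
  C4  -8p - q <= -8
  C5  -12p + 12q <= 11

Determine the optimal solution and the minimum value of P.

p = 5/6, q = 4/3, minimum P = 17/6

Vertices and P = 5p - q:
  (5/2, 0) → P = 25/2
  (5/6, 4/3) → P = 17/6
  (1, 0) → P = 5

The binding constraints are 4p + 5q = 10 and -8p - q = -8.
Solving simultaneously gives p = 5/6, q = 4/3.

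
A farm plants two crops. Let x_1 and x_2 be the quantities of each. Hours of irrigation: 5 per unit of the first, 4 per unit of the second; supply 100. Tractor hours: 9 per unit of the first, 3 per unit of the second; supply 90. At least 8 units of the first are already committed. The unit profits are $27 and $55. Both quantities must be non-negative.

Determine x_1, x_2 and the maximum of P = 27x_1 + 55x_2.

x_1 = 8, x_2 = 6, maximum P = 546

Vertices and P = 27x_1 + 55x_2:
  (10, 0) → P = 270
  (8, 0) → P = 216
  (8, 6) → P = 546

The binding constraints are 9x_1 + 3x_2 = 90 and x_1 = 8.
Solving simultaneously gives x_1 = 8, x_2 = 6.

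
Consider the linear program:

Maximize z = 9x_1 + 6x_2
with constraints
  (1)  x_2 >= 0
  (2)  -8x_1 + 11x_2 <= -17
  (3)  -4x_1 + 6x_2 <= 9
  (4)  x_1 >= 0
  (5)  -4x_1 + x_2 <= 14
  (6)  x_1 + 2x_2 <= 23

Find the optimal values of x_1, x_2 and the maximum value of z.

The binding constraints are x_2 = 0 and x_1 + 2x_2 = 23.
Solving simultaneously gives x_1 = 23, x_2 = 0.

x_1 = 23, x_2 = 0, maximum z = 207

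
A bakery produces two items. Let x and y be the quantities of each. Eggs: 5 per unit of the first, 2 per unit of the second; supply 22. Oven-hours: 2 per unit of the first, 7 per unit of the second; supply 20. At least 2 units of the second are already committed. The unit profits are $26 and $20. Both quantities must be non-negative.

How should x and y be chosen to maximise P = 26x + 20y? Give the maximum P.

Corner points and P = 26x + 20y:
  (0, 20/7) → P = 400/7
  (0, 2) → P = 40
  (3, 2) → P = 118

The binding constraints are 2x + 7y = 20 and y = 2.
Solving simultaneously gives x = 3, y = 2.

x = 3, y = 2, maximum P = 118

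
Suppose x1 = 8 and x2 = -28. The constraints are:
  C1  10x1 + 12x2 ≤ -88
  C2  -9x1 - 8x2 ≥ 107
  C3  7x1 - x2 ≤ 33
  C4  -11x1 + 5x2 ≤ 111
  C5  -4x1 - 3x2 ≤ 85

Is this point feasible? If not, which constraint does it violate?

not feasible — violates C3

Constraint C3: 7x1 - x2 = 84, which is not ≤ 33. All other constraints are satisfied.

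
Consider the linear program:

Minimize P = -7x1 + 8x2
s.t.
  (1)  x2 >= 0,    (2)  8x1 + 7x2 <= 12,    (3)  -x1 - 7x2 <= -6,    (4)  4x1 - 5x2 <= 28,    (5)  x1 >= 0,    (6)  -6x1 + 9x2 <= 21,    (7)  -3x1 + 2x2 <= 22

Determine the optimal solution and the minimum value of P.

The binding constraints are 8x1 + 7x2 = 12 and -x1 - 7x2 = -6.
Solving simultaneously gives x1 = 6/7, x2 = 36/49.

x1 = 6/7, x2 = 36/49, minimum P = -6/49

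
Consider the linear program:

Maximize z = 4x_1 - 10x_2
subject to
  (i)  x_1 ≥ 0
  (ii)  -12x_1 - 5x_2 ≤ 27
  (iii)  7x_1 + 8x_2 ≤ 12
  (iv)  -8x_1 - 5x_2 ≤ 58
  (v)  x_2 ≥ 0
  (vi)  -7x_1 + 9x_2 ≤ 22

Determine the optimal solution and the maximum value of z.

x_1 = 12/7, x_2 = 0, maximum z = 48/7

Feasible corners and z = 4x_1 - 10x_2:
  (0, 3/2) → z = -15
  (0, 0) → z = 0
  (12/7, 0) → z = 48/7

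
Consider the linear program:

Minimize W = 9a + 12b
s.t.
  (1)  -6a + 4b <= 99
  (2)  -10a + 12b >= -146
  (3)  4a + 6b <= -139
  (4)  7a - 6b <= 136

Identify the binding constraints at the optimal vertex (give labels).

Feasible corners and W = 9a + 12b:
  (-443/8, -933/16) → W = -9585/8
  (-575/26, -219/26) → W = -7803/26
  (-22/3, -329/18) → W = -856/3

The minimum is at (-443/8, -933/16). Substituting into each constraint, equality holds for (1) and (2); the remaining constraints have slack.

(1) and (2)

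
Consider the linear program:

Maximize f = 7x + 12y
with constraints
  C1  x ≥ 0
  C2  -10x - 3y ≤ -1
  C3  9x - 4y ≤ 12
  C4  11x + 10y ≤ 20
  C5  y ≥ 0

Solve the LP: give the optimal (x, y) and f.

x = 0, y = 2, maximum f = 24

Vertices and f = 7x + 12y:
  (0, 1/3) → f = 4
  (0, 2) → f = 24
  (1/10, 0) → f = 7/10
  (100/67, 24/67) → f = 988/67
  (4/3, 0) → f = 28/3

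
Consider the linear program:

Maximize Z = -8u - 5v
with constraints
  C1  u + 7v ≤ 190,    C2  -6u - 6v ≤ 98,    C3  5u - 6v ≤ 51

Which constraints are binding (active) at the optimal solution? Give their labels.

Feasible corners and Z = -8u - 5v:
  (-913/18, 619/18) → Z = 1403/6
  (1497/41, 899/41) → Z = -16471/41
  (-47/11, -398/33) → Z = 3118/33

The maximum is at (-913/18, 619/18). Substituting into each constraint, equality holds for C1 and C2; the remaining constraints have slack.

C1 and C2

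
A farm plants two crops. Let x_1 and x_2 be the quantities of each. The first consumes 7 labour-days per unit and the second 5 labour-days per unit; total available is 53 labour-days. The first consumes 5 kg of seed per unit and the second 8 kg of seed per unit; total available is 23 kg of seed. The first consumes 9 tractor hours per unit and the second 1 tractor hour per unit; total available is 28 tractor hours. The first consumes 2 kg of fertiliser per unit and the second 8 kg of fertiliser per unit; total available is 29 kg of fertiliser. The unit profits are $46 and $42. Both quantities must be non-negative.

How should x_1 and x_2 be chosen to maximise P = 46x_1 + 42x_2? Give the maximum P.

Corner points and P = 46x_1 + 42x_2:
  (0, 0) → P = 0
  (0, 23/8) → P = 483/4
  (28/9, 0) → P = 1288/9
  (3, 1) → P = 180

The binding constraints are 5x_1 + 8x_2 = 23 and 9x_1 + x_2 = 28.
Solving simultaneously gives x_1 = 3, x_2 = 1.

x_1 = 3, x_2 = 1, maximum P = 180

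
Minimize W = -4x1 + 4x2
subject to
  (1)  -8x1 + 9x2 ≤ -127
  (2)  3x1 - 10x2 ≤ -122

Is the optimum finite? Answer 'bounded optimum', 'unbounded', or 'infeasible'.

From the feasible point (2368/53, 1357/53), moving in the direction (9, 8) keeps every constraint satisfied while W decreases without bound.

unbounded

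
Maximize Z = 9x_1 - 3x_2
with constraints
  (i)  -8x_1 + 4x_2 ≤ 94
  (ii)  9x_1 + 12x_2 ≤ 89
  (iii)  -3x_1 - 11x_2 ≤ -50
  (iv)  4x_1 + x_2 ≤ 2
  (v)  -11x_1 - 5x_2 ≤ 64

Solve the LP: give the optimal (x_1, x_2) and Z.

Extreme points and Z = 9x_1 - 3x_2:
  (-193/33, 779/66) → Z = -1937/22
  (-417/50, 341/50) → Z = -2388/25
  (-5/3, 26/3) → Z = -41
  (-28/41, 194/41) → Z = -834/41

The binding constraints are -3x_1 - 11x_2 = -50 and 4x_1 + x_2 = 2.
Solving simultaneously gives x_1 = -28/41, x_2 = 194/41.

x_1 = -28/41, x_2 = 194/41, maximum Z = -834/41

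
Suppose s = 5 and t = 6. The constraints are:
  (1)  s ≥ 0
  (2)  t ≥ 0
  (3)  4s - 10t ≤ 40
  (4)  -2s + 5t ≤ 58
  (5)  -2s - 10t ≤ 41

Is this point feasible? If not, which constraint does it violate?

feasible

(1): 5 ≥ 0 ✓
(2): 6 ≥ 0 ✓
(3): -40 ≤ 40 ✓
(4): 20 ≤ 58 ✓
(5): -70 ≤ 41 ✓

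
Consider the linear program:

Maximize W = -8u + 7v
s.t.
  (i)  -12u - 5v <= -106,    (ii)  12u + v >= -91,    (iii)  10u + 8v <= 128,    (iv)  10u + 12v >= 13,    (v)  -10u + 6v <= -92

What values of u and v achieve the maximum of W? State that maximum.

Corner points and W = -8u + 7v:
  (1207/94, -452/47) → W = -7992/47
  (548/61, -22/61) → W = -4538/61
  (179/5, -115/4) → W = -9753/20
  (376/35, 18/7) → W = -2378/35

u = 376/35, v = 18/7, maximum W = -2378/35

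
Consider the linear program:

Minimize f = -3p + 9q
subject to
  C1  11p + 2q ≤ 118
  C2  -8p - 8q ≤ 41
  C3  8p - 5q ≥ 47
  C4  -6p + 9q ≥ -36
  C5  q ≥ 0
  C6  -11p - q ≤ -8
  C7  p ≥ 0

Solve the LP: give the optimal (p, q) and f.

p = 6, q = 0, minimum f = -18

Feasible corners and f = -3p + 9q:
  (684/71, 427/71) → f = 1791/71
  (378/37, 104/37) → f = -198/37
  (47/8, 0) → f = -141/8
  (6, 0) → f = -18

The optimum lies where -6p + 9q = -36 and q = 0.
Solving simultaneously gives p = 6, q = 0.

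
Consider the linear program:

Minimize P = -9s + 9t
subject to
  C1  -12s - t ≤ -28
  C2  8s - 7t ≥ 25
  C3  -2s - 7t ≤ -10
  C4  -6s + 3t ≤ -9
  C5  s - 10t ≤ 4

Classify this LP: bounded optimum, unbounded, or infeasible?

From the feasible point (7/2, 3/7), moving in the direction (10, 1) keeps every constraint satisfied while P decreases without bound.

unbounded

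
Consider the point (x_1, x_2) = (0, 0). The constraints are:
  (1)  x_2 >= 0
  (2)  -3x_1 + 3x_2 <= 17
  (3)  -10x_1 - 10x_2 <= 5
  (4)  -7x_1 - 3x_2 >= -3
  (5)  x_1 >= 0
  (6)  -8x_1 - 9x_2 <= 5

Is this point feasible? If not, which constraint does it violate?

(1): 0 ≥ 0 ✓
(2): 0 ≤ 17 ✓
(3): 0 ≤ 5 ✓
(4): 0 ≥ -3 ✓
(5): 0 ≥ 0 ✓
(6): 0 ≤ 5 ✓

feasible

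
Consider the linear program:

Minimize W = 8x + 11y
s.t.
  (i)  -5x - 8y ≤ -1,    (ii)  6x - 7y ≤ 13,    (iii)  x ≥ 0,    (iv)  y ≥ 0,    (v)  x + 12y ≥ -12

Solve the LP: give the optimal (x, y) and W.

x = 0, y = 1/8, minimum W = 11/8

Corner points and W = 8x + 11y:
  (0, 1/8) → W = 11/8
  (1/5, 0) → W = 8/5
  (13/6, 0) → W = 52/3
The feasible region is unbounded (it extends along (0, 1), (7, 6)), but W strictly increases along every unbounded feasible direction, so there is no improving ray and the minimum is attained at a vertex.

The binding constraints are -5x - 8y = -1 and x = 0.
Solving simultaneously gives x = 0, y = 1/8.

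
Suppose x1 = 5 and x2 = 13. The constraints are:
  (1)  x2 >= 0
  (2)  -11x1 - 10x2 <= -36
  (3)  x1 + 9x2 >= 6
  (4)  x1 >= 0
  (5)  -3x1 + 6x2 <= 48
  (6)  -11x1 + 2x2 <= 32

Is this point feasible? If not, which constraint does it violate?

not feasible — violates (5)

Constraint (5): -3x1 + 6x2 = 63, which is not ≤ 48. All other constraints are satisfied.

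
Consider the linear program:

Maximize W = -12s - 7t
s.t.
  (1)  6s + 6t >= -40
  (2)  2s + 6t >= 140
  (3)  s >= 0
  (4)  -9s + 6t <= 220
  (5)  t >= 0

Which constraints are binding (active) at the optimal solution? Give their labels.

Corner points and W = -12s - 7t:
  (0, 70/3) → W = -490/3
  (70, 0) → W = -840
  (0, 110/3) → W = -770/3
The feasible region is unbounded (it extends along (2, 3), (1, 0)), but W strictly decreases along every unbounded feasible direction, so there is no improving ray and the maximum is attained at a vertex.

The maximum is at (0, 70/3). Substituting into each constraint, equality holds for (2) and (3); the remaining constraints have slack.

(2) and (3)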